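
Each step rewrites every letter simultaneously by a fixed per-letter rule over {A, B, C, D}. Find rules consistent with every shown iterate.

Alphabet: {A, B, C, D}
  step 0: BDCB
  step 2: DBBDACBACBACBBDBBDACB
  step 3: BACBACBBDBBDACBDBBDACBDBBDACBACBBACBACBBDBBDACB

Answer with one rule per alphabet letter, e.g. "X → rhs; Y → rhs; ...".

A->DB, B->ACB, C->BD, D->B

  step 2 ⇒ step 3: DBBDACBACBACBBDBBDACB ⇒ B·ACB·ACB·B·DB·BD·ACB·DB·BD·ACB·DB·BD·ACB·ACB·B·ACB·ACB·B·DB·BD·ACB
    A ↦ DB
    B ↦ ACB
    C ↦ BD
    D ↦ B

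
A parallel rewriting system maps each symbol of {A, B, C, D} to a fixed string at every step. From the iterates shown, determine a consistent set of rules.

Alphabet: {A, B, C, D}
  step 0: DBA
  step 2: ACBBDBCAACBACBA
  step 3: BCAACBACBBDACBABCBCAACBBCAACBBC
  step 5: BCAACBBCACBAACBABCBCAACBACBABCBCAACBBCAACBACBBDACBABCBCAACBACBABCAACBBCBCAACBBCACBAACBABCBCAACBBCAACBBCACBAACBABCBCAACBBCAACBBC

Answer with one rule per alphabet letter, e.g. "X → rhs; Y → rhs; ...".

A->BC, B->ACB, C->A, D->BD

  step 2 ⇒ step 3: ACBBDBCAACBACBA ⇒ BC·A·ACB·ACB·BD·ACB·A·BC·BC·A·ACB·BC·A·ACB·BC
    A ↦ BC
    B ↦ ACB
    C ↦ A
    D ↦ BD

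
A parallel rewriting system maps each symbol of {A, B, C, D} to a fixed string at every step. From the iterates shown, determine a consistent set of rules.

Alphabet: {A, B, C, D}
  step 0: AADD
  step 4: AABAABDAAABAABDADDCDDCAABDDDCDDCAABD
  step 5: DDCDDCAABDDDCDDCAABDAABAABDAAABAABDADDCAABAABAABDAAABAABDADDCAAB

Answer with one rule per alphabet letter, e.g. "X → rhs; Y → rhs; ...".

A->D, B->C, C->DA, D->AAB

  step 4 ⇒ step 5: AABAABDAAABAABDADDCDDCAABDDDCDDCAABD ⇒ D·D·C·D·D·C·AAB·D·D·D·C·D·D·C·AAB·D·AAB·AAB·DA·AAB·AAB·DA·D·D·C·AAB·AAB·AAB·DA·AAB·AAB·DA·D·D·C·AAB
    A ↦ D
    B ↦ C
    C ↦ DA
    D ↦ AAB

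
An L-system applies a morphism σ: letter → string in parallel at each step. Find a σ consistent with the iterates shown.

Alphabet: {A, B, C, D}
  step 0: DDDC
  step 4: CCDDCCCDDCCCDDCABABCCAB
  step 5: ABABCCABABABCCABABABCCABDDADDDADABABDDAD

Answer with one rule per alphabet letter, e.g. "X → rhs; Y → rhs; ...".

  step 4 ⇒ step 5: CCDDCCCDDCCCDDCABABCCAB ⇒ AB·AB·C·C·AB·AB·AB·C·C·AB·AB·AB·C·C·AB·DD·AD·DD·AD·AB·AB·DD·AD
    A ↦ DD
    B ↦ AD
    C ↦ AB
    D ↦ C

A->DD, B->AD, C->AB, D->C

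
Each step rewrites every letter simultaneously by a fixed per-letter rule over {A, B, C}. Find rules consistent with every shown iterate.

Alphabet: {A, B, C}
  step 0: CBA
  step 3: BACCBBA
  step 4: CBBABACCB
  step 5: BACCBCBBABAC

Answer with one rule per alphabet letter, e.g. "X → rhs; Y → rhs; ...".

A->B, B->C, C->BA

  step 4 ⇒ step 5: CBBABACCB ⇒ BA·C·C·B·C·B·BA·BA·C
    A ↦ B
    B ↦ C
    C ↦ BA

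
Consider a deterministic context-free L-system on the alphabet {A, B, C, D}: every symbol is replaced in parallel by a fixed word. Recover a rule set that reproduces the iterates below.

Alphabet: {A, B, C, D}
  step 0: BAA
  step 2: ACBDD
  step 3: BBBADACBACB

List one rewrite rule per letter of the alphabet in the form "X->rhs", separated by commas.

A->B, B->D, C->BBA, D->ACB

  step 2 ⇒ step 3: ACBDD ⇒ B·BBA·D·ACB·ACB
    A ↦ B
    B ↦ D
    C ↦ BBA
    D ↦ ACB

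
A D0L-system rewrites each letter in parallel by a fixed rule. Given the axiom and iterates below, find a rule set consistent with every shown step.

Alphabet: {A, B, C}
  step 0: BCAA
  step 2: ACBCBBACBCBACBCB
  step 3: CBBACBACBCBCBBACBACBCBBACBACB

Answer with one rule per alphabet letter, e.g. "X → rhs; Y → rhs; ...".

A->CBB, B->CB, C->A

  step 2 ⇒ step 3: ACBCBBACBCBACBCB ⇒ CBB·A·CB·A·CB·CB·CBB·A·CB·A·CB·CBB·A·CB·A·CB
    A ↦ CBB
    B ↦ CB
    C ↦ A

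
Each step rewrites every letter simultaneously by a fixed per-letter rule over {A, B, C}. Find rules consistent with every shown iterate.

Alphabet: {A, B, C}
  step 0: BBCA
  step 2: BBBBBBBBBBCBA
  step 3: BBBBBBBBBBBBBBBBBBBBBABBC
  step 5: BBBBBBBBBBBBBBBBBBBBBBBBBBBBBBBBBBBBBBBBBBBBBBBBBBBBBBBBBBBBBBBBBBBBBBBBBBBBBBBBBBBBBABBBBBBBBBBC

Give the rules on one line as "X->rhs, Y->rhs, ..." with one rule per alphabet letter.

  step 2 ⇒ step 3: BBBBBBBBBBCBA ⇒ BB·BB·BB·BB·BB·BB·BB·BB·BB·BB·BA·BB·C
    A ↦ C
    B ↦ BB
    C ↦ BA

A->C, B->BB, C->BA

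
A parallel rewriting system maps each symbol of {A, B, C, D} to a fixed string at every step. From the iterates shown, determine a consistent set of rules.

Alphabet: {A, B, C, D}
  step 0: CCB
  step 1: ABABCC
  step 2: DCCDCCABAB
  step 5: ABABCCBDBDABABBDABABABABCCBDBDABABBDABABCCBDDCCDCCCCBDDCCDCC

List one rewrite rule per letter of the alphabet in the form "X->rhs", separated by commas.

A->D, B->CC, C->AB, D->BD

  step 1 ⇒ step 2: ABABCC ⇒ D·CC·D·CC·AB·AB
    A ↦ D
    B ↦ CC
    C ↦ AB
    D ↦ BD  (constrained at step 2)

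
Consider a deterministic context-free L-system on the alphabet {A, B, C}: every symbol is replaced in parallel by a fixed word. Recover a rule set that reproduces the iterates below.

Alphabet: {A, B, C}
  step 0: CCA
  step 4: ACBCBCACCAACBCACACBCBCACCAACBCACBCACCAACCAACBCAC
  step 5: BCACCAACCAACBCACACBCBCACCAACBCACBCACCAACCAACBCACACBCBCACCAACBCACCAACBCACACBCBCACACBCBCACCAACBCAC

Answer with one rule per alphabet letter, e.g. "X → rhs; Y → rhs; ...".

  step 4 ⇒ step 5: ACBCBCACCAACBCACACBCBCACCAACBCACBCACCAACCAACBCAC ⇒ BC·AC·CA·AC·CA·AC·BC·AC·AC·BC·BC·AC·CA·AC·BC·AC·BC·AC·CA·AC·CA·AC·BC·AC·AC·BC·BC·AC·CA·AC·BC·AC·CA·AC·BC·AC·AC·BC·BC·AC·AC·BC·BC·AC·CA·AC·BC·AC
    A ↦ BC
    B ↦ CA
    C ↦ AC

A->BC, B->CA, C->AC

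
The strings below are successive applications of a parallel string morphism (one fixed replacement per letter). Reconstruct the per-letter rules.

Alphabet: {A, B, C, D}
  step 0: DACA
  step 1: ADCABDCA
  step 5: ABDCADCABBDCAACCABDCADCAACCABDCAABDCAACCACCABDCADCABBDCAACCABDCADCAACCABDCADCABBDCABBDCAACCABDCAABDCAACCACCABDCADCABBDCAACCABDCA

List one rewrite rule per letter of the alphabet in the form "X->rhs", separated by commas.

A->DCA, B->ACC, C->B, D->A

  step 0 ⇒ step 1: DACA ⇒ A·DCA·B·DCA
    A ↦ DCA
    C ↦ B
    D ↦ A
    B ↦ ACC  (constrained at step 1)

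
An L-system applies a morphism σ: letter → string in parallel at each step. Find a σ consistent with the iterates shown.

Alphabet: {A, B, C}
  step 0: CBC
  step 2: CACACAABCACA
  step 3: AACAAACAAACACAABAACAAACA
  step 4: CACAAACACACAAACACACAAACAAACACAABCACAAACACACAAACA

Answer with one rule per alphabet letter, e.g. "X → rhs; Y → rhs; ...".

  step 3 ⇒ step 4: AACAAACAAACACAABAACAAACA ⇒ CA·CA·AA·CA·CA·CA·AA·CA·CA·CA·AA·CA·AA·CA·CA·AB·CA·CA·AA·CA·CA·CA·AA·CA
    A ↦ CA
    B ↦ AB
    C ↦ AA

A->CA, B->AB, C->AA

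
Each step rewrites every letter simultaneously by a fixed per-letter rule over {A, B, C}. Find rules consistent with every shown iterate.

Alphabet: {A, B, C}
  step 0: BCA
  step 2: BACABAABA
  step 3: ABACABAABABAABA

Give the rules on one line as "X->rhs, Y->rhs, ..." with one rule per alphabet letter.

  step 2 ⇒ step 3: BACABAABA ⇒ A·BA·CA·BA·A·BA·BA·A·BA
    A ↦ BA
    B ↦ A
    C ↦ CA

A->BA, B->A, C->CA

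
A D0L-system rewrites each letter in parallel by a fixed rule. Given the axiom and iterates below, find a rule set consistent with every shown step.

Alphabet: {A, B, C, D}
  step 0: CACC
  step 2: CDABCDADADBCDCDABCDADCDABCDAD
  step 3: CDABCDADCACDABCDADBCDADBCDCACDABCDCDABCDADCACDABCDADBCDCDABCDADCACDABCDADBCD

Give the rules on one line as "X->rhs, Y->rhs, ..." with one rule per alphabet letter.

  step 2 ⇒ step 3: CDABCDADADBCDCDABCDADCDABCDAD ⇒ CDA·BCD·AD·CA·CDA·BCD·AD·BCD·AD·BCD·CA·CDA·BCD·CDA·BCD·AD·CA·CDA·BCD·AD·BCD·CDA·BCD·AD·CA·CDA·BCD·AD·BCD
    A ↦ AD
    B ↦ CA
    C ↦ CDA
    D ↦ BCD

A->AD, B->CA, C->CDA, D->BCD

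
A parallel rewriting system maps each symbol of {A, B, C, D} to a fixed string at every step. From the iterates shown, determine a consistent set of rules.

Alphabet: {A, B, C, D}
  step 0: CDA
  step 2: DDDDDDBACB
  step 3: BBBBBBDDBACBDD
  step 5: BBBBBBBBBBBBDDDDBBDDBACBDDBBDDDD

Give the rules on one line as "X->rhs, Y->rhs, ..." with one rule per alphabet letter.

A->BAC, B->DD, C->B, D->B

  step 2 ⇒ step 3: DDDDDDBACB ⇒ B·B·B·B·B·B·DD·BAC·B·DD
    A ↦ BAC
    B ↦ DD
    C ↦ B
    D ↦ B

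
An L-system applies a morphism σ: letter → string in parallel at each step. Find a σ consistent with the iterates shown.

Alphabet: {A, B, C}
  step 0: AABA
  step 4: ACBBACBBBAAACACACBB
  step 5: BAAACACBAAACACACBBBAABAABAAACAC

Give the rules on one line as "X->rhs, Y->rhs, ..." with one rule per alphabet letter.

  step 4 ⇒ step 5: ACBBACBBBAAACACACBB ⇒ B·AA·AC·AC·B·AA·AC·AC·AC·B·B·B·AA·B·AA·B·AA·AC·AC
    A ↦ B
    B ↦ AC
    C ↦ AA

A->B, B->AC, C->AA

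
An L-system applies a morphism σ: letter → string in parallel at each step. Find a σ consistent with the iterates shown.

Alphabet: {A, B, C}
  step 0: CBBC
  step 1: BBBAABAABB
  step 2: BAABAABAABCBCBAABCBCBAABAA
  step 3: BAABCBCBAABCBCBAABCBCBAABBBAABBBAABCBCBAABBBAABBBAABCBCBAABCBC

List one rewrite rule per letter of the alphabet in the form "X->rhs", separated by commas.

  step 2 ⇒ step 3: BAABAABAABCBCBAABCBCBAABAA ⇒ BAA·BC·BC·BAA·BC·BC·BAA·BC·BC·BAA·BB·BAA·BB·BAA·BC·BC·BAA·BB·BAA·BB·BAA·BC·BC·BAA·BC·BC
    A ↦ BC
    B ↦ BAA
    C ↦ BB

A->BC, B->BAA, C->BB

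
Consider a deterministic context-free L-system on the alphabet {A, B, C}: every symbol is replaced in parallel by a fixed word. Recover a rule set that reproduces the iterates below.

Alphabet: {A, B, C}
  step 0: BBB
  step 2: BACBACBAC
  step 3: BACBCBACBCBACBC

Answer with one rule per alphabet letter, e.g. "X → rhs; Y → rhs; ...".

A->C, B->BA, C->BC

  step 2 ⇒ step 3: BACBACBAC ⇒ BA·C·BC·BA·C·BC·BA·C·BC
    A ↦ C
    B ↦ BA
    C ↦ BC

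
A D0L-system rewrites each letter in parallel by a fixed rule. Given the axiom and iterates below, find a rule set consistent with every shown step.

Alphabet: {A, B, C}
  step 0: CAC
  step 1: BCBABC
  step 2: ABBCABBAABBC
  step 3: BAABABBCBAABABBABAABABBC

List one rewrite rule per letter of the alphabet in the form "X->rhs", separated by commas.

A->BA, B->AB, C->BC

  step 2 ⇒ step 3: ABBCABBAABBC ⇒ BA·AB·AB·BC·BA·AB·AB·BA·BA·AB·AB·BC
    A ↦ BA
    B ↦ AB
    C ↦ BC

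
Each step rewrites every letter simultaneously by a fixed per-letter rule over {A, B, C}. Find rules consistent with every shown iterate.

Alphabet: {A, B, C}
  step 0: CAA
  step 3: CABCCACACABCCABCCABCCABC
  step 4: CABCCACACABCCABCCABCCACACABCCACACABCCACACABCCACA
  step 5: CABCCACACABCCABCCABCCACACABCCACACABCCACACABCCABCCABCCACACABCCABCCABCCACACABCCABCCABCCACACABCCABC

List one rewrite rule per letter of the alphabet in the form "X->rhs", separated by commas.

  step 4 ⇒ step 5: CABCCACACABCCABCCABCCACACABCCACACABCCACACABCCACA ⇒ CA·BC·CA·CA·CA·BC·CA·BC·CA·BC·CA·CA·CA·BC·CA·CA·CA·BC·CA·CA·CA·BC·CA·BC·CA·BC·CA·CA·CA·BC·CA·BC·CA·BC·CA·CA·CA·BC·CA·BC·CA·BC·CA·CA·CA·BC·CA·BC
    A ↦ BC
    B ↦ CA
    C ↦ CA

A->BC, B->CA, C->CA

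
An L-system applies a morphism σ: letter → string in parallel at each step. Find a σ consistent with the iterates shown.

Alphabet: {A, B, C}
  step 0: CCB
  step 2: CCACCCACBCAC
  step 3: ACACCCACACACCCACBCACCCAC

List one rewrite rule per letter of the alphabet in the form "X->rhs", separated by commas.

A->CC, B->BC, C->AC

  step 2 ⇒ step 3: CCACCCACBCAC ⇒ AC·AC·CC·AC·AC·AC·CC·AC·BC·AC·CC·AC
    A ↦ CC
    B ↦ BC
    C ↦ AC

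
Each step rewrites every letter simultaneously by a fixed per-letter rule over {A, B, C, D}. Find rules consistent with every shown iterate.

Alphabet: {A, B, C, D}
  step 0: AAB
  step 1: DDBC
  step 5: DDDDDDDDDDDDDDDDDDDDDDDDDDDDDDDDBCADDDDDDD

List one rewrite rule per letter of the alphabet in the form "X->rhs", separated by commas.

  step 0 ⇒ step 1: AAB ⇒ D·D·BC
    A ↦ D
    B ↦ BC
    C ↦ A  (constrained at step 1)
    D ↦ DD  (constrained at step 1)

A->D, B->BC, C->A, D->DD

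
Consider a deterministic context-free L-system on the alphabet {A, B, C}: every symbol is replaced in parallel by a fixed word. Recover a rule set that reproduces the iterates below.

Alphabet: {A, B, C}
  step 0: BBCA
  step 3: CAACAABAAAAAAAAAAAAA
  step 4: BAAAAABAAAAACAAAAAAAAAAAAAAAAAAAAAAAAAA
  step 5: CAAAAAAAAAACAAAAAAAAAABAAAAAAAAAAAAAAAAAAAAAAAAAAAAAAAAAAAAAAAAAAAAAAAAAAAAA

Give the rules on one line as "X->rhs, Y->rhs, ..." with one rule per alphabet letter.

A->AA, B->C, C->BA

  step 4 ⇒ step 5: BAAAAABAAAAACAAAAAAAAAAAAAAAAAAAAAAAAAA ⇒ C·AA·AA·AA·AA·AA·C·AA·AA·AA·AA·AA·BA·AA·AA·AA·AA·AA·AA·AA·AA·AA·AA·AA·AA·AA·AA·AA·AA·AA·AA·AA·AA·AA·AA·AA·AA·AA·AA
    A ↦ AA
    B ↦ C
    C ↦ BA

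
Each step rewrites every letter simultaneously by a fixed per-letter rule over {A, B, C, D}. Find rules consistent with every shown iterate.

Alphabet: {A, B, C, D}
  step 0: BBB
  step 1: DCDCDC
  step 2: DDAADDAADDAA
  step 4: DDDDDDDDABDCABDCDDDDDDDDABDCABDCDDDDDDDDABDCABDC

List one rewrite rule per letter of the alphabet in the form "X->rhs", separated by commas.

  step 1 ⇒ step 2: DCDCDC ⇒ DD·AA·DD·AA·DD·AA
    C ↦ AA
    D ↦ DD
    A ↦ AB  (constrained at step 2)
  step 0 ⇒ step 1: BBB ⇒ DC·DC·DC
    B ↦ DC

A->AB, B->DC, C->AA, D->DD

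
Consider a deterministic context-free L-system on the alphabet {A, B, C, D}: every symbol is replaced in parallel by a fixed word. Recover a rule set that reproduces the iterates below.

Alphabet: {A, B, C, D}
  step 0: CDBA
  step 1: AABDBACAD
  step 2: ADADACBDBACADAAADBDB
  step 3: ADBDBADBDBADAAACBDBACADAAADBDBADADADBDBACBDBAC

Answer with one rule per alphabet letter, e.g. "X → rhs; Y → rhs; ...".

A->AD, B->AC, C->AA, D->BDB

  step 2 ⇒ step 3: ADADACBDBACADAAADBDB ⇒ AD·BDB·AD·BDB·AD·AA·AC·BDB·AC·AD·AA·AD·BDB·AD·AD·AD·BDB·AC·BDB·AC
    A ↦ AD
    B ↦ AC
    C ↦ AA
    D ↦ BDB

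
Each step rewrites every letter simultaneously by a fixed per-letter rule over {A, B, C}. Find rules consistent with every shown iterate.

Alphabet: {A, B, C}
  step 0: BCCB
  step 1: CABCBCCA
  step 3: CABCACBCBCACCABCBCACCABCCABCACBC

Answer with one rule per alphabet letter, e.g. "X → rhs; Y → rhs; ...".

  step 0 ⇒ step 1: BCCB ⇒ CA·BC·BC·CA
    B ↦ CA
    C ↦ BC
    A ↦ AC  (constrained at step 1)

A->AC, B->CA, C->BC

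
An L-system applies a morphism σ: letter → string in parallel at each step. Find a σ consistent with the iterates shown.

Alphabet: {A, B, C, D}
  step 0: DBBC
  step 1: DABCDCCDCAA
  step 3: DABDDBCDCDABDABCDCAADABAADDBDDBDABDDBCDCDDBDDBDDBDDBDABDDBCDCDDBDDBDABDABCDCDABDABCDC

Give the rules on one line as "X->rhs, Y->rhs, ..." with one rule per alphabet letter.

A->DDB, B->CDC, C->AA, D->DAB

  step 0 ⇒ step 1: DBBC ⇒ DAB·CDC·CDC·AA
    B ↦ CDC
    C ↦ AA
    D ↦ DAB
    A ↦ DDB  (constrained at step 1)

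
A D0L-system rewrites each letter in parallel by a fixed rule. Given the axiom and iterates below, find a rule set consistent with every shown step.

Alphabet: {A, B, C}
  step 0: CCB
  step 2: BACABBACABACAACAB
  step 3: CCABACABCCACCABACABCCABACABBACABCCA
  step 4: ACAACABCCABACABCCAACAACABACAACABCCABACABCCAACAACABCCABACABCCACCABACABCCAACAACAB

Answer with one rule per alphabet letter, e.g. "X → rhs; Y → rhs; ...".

  step 3 ⇒ step 4: CCABACABCCACCABACABCCABACABBACABCCA ⇒ ACA·ACA·B·CCA·B·ACA·B·CCA·ACA·ACA·B·ACA·ACA·B·CCA·B·ACA·B·CCA·ACA·ACA·B·CCA·B·ACA·B·CCA·CCA·B·ACA·B·CCA·ACA·ACA·B
    A ↦ B
    B ↦ CCA
    C ↦ ACA

A->B, B->CCA, C->ACA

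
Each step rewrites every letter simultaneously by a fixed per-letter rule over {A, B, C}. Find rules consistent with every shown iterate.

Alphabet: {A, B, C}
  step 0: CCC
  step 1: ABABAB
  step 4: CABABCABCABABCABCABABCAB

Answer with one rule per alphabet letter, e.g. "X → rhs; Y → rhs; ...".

A->C, B->AB, C->AB

  step 0 ⇒ step 1: CCC ⇒ AB·AB·AB
    C ↦ AB
    A ↦ C  (constrained at step 1)
    B ↦ AB  (constrained at step 1)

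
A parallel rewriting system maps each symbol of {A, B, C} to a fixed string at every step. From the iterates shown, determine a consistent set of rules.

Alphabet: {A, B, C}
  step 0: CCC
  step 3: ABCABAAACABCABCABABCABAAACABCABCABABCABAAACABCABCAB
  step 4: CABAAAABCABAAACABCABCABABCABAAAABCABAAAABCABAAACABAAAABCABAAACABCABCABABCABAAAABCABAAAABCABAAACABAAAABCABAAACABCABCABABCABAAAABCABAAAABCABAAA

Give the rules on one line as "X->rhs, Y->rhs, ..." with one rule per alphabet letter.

A->CAB, B->AAA, C->AB

  step 3 ⇒ step 4: ABCABAAACABCABCABABCABAAACABCABCABABCABAAACABCABCAB ⇒ CAB·AAA·AB·CAB·AAA·CAB·CAB·CAB·AB·CAB·AAA·AB·CAB·AAA·AB·CAB·AAA·CAB·AAA·AB·CAB·AAA·CAB·CAB·CAB·AB·CAB·AAA·AB·CAB·AAA·AB·CAB·AAA·CAB·AAA·AB·CAB·AAA·CAB·CAB·CAB·AB·CAB·AAA·AB·CAB·AAA·AB·CAB·AAA
    A ↦ CAB
    B ↦ AAA
    C ↦ AB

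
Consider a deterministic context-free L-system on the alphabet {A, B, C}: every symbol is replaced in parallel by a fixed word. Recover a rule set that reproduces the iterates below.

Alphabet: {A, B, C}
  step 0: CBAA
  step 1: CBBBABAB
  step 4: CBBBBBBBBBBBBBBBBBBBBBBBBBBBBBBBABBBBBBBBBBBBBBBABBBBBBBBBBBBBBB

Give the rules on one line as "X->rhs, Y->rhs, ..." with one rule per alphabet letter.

  step 0 ⇒ step 1: CBAA ⇒ CB·BB·AB·AB
    A ↦ AB
    B ↦ BB
    C ↦ CB

A->AB, B->BB, C->CB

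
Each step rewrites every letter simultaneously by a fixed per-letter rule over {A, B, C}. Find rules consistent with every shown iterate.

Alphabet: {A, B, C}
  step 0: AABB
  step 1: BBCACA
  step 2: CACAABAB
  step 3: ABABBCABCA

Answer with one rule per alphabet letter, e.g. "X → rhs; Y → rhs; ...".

A->B, B->CA, C->A

  step 2 ⇒ step 3: CACAABAB ⇒ A·B·A·B·B·CA·B·CA
    A ↦ B
    B ↦ CA
    C ↦ A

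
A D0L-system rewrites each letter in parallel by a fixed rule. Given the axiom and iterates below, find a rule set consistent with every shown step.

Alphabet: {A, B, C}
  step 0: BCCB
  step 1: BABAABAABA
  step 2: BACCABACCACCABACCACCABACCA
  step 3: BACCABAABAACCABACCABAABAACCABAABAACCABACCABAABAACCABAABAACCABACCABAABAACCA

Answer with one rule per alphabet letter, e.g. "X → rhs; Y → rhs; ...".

A->CCA, B->BA, C->BAA

  step 2 ⇒ step 3: BACCABACCACCABACCACCABACCA ⇒ BA·CCA·BAA·BAA·CCA·BA·CCA·BAA·BAA·CCA·BAA·BAA·CCA·BA·CCA·BAA·BAA·CCA·BAA·BAA·CCA·BA·CCA·BAA·BAA·CCA
    A ↦ CCA
    B ↦ BA
    C ↦ BAA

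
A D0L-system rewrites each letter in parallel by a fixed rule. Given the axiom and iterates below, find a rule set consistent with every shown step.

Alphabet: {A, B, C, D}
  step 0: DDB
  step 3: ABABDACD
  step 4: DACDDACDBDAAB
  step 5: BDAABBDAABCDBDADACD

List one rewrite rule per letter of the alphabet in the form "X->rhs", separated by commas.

  step 4 ⇒ step 5: DACDDACDBDAAB ⇒ B·DA·A·B·B·DA·A·B·CD·B·DA·DA·CD
    A ↦ DA
    B ↦ CD
    C ↦ A
    D ↦ B

A->DA, B->CD, C->A, D->B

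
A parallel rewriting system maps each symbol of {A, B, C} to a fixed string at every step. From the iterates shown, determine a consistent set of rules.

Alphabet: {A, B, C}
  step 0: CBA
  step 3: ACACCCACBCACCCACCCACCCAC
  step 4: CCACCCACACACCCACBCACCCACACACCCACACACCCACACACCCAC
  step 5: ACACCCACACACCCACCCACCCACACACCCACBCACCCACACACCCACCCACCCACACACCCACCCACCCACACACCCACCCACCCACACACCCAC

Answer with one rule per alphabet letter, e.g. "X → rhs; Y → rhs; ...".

  step 4 ⇒ step 5: CCACCCACACACCCACBCACCCACACACCCACACACCCACACACCCAC ⇒ AC·AC·CC·AC·AC·AC·CC·AC·CC·AC·CC·AC·AC·AC·CC·AC·BC·AC·CC·AC·AC·AC·CC·AC·CC·AC·CC·AC·AC·AC·CC·AC·CC·AC·CC·AC·AC·AC·CC·AC·CC·AC·CC·AC·AC·AC·CC·AC
    A ↦ CC
    B ↦ BC
    C ↦ AC

A->CC, B->BC, C->AC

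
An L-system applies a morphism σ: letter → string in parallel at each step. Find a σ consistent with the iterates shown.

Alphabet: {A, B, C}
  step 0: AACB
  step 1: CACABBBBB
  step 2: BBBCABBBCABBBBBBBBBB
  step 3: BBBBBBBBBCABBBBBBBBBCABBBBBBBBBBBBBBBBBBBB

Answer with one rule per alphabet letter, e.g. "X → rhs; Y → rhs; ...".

  step 2 ⇒ step 3: BBBCABBBCABBBBBBBBBB ⇒ BB·BB·BB·BBB·CA·BB·BB·BB·BBB·CA·BB·BB·BB·BB·BB·BB·BB·BB·BB·BB
    A ↦ CA
    B ↦ BB
    C ↦ BBB

A->CA, B->BB, C->BBB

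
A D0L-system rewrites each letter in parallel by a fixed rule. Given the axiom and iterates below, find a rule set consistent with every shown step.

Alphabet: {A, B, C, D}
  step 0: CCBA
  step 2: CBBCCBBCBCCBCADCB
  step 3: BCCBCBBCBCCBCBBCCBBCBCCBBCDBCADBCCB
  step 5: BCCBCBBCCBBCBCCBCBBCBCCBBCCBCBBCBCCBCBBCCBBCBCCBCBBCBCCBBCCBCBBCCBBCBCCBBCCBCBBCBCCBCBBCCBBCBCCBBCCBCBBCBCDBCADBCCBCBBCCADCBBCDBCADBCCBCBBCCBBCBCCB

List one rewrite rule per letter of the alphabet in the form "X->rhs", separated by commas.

  step 2 ⇒ step 3: CBBCCBBCBCCBCADCB ⇒ BC·CB·CB·BC·BC·CB·CB·BC·CB·BC·BC·CB·BC·DB·CAD·BC·CB
    A ↦ DB
    B ↦ CB
    C ↦ BC
    D ↦ CAD

A->DB, B->CB, C->BC, D->CAD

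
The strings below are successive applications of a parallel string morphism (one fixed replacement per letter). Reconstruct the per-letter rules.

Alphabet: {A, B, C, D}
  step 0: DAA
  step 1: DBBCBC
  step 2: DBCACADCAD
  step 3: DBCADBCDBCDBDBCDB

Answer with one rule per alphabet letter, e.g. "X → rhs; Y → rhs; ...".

A->BC, B->CA, C->D, D->DB

  step 2 ⇒ step 3: DBCACADCAD ⇒ DB·CA·D·BC·D·BC·DB·D·BC·DB
    A ↦ BC
    B ↦ CA
    C ↦ D
    D ↦ DB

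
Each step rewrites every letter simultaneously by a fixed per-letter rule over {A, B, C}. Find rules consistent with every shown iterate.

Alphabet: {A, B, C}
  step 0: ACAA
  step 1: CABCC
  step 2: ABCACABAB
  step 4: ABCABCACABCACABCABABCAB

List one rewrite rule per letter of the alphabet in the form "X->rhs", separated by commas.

A->C, B->AC, C->AB

  step 1 ⇒ step 2: CABCC ⇒ AB·C·AC·AB·AB
    A ↦ C
    B ↦ AC
    C ↦ AB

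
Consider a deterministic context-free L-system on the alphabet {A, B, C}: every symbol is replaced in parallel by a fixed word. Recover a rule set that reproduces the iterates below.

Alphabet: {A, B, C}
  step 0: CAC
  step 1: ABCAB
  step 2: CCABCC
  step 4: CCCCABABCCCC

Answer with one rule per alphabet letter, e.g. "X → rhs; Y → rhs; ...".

A->C, B->C, C->AB

  step 1 ⇒ step 2: ABCAB ⇒ C·C·AB·C·C
    A ↦ C
    B ↦ C
    C ↦ AB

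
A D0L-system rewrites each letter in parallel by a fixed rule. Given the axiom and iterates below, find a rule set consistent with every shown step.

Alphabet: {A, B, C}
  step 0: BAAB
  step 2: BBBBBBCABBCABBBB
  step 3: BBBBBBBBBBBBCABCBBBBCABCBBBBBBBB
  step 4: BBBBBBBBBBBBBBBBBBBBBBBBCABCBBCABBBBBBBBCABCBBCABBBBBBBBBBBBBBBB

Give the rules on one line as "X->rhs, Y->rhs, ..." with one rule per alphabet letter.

  step 3 ⇒ step 4: BBBBBBBBBBBBCABCBBBBCABCBBBBBBBB ⇒ BB·BB·BB·BB·BB·BB·BB·BB·BB·BB·BB·BB·CA·BC·BB·CA·BB·BB·BB·BB·CA·BC·BB·CA·BB·BB·BB·BB·BB·BB·BB·BB
    A ↦ BC
    B ↦ BB
    C ↦ CA

A->BC, B->BB, C->CA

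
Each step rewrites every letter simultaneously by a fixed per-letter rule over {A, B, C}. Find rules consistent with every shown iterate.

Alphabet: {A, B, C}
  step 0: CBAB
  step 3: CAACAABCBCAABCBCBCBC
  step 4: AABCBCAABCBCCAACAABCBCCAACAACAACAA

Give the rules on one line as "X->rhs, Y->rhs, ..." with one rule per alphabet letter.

A->BC, B->C, C->AA

  step 3 ⇒ step 4: CAACAABCBCAABCBCBCBC ⇒ AA·BC·BC·AA·BC·BC·C·AA·C·AA·BC·BC·C·AA·C·AA·C·AA·C·AA
    A ↦ BC
    B ↦ C
    C ↦ AA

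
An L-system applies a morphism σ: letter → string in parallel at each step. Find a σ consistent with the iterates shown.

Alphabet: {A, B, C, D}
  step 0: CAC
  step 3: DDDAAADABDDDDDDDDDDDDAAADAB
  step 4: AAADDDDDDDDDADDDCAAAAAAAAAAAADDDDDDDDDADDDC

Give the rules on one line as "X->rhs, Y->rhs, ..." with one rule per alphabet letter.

  step 3 ⇒ step 4: DDDAAADABDDDDDDDDDDDDAAADAB ⇒ A·A·A·DDD·DDD·DDD·A·DDD·C·A·A·A·A·A·A·A·A·A·A·A·A·DDD·DDD·DDD·A·DDD·C
    A ↦ DDD
    B ↦ C
    D ↦ A
    C ↦ DAB  (constrained at step 0)

A->DDD, B->C, C->DAB, D->A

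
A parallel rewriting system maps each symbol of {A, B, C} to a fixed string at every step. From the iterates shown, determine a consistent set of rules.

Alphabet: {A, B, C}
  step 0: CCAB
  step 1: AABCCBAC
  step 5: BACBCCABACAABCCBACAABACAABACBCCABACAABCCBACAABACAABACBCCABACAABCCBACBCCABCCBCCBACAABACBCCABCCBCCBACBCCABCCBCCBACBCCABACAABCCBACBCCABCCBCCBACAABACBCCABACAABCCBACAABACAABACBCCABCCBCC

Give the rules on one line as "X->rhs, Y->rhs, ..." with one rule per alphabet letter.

  step 0 ⇒ step 1: CCAB ⇒ A·A·BCC·BAC
    A ↦ BCC
    B ↦ BAC
    C ↦ A

A->BCC, B->BAC, C->A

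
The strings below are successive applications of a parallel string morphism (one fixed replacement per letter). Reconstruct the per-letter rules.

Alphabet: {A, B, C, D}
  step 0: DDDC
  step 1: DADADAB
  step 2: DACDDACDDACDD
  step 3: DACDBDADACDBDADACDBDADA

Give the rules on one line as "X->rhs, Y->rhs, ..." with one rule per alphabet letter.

A->CD, B->D, C->B, D->DA

  step 2 ⇒ step 3: DACDDACDDACDD ⇒ DA·CD·B·DA·DA·CD·B·DA·DA·CD·B·DA·DA
    A ↦ CD
    C ↦ B
    D ↦ DA
  step 1 ⇒ step 2: DADADAB ⇒ DA·CD·DA·CD·DA·CD·D
    B ↦ D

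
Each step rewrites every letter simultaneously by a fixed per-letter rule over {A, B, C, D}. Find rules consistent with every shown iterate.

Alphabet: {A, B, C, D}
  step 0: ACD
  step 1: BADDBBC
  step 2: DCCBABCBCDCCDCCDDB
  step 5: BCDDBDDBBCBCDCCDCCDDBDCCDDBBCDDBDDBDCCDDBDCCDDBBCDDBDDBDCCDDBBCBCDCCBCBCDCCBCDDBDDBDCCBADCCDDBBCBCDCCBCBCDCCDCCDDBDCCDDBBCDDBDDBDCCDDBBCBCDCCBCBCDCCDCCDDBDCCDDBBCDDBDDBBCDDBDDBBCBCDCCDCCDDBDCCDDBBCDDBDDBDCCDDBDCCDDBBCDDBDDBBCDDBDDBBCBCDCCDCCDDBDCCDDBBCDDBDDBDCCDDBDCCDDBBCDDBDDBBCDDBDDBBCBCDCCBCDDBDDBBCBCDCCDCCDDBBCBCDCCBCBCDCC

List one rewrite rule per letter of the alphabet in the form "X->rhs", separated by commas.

  step 1 ⇒ step 2: BADDBBC ⇒ DCC·BA·BC·BC·DCC·DCC·DDB
    A ↦ BA
    B ↦ DCC
    C ↦ DDB
    D ↦ BC

A->BA, B->DCC, C->DDB, D->BC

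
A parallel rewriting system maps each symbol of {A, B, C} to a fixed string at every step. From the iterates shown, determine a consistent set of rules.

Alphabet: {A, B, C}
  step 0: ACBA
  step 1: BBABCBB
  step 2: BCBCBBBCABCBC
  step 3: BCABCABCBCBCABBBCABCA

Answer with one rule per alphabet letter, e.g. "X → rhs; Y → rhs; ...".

  step 2 ⇒ step 3: BCBCBBBCABCBC ⇒ BC·A·BC·A·BC·BC·BC·A·BB·BC·A·BC·A
    A ↦ BB
    B ↦ BC
    C ↦ A

A->BB, B->BC, C->A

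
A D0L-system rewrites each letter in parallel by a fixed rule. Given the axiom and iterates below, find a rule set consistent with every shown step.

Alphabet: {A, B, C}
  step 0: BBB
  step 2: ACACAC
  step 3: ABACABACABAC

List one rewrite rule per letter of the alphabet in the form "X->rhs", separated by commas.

  step 2 ⇒ step 3: ACACAC ⇒ AB·AC·AB·AC·AB·AC
    A ↦ AB
    C ↦ AC
    B ↦ C  (constrained at step 0)

A->AB, B->C, C->AC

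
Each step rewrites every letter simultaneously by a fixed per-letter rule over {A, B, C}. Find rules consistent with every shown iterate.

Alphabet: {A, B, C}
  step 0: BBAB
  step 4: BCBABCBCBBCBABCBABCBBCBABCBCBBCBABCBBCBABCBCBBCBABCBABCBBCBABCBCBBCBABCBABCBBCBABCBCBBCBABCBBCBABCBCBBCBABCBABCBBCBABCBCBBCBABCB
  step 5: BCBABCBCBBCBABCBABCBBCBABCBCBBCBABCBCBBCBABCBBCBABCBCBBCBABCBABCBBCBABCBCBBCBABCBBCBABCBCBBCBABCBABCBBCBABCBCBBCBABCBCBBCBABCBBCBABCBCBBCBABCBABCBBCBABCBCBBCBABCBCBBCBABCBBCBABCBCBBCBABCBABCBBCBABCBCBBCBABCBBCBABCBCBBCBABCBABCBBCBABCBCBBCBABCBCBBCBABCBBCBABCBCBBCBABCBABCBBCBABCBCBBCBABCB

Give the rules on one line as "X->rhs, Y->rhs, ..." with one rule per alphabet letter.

A->CB, B->BCB, C->A

  step 4 ⇒ step 5: BCBABCBCBBCBABCBABCBBCBABCBCBBCBABCBBCBABCBCBBCBABCBABCBBCBABCBCBBCBABCBABCBBCBABCBCBBCBABCBBCBABCBCBBCBABCBABCBBCBABCBCBBCBABCB ⇒ BCB·A·BCB·CB·BCB·A·BCB·A·BCB·BCB·A·BCB·CB·BCB·A·BCB·CB·BCB·A·BCB·BCB·A·BCB·CB·BCB·A·BCB·A·BCB·BCB·A·BCB·CB·BCB·A·BCB·BCB·A·BCB·CB·BCB·A·BCB·A·BCB·BCB·A·BCB·CB·BCB·A·BCB·CB·BCB·A·BCB·BCB·A·BCB·CB·BCB·A·BCB·A·BCB·BCB·A·BCB·CB·BCB·A·BCB·CB·BCB·A·BCB·BCB·A·BCB·CB·BCB·A·BCB·A·BCB·BCB·A·BCB·CB·BCB·A·BCB·BCB·A·BCB·CB·BCB·A·BCB·A·BCB·BCB·A·BCB·CB·BCB·A·BCB·CB·BCB·A·BCB·BCB·A·BCB·CB·BCB·A·BCB·A·BCB·BCB·A·BCB·CB·BCB·A·BCB
    A ↦ CB
    B ↦ BCB
    C ↦ A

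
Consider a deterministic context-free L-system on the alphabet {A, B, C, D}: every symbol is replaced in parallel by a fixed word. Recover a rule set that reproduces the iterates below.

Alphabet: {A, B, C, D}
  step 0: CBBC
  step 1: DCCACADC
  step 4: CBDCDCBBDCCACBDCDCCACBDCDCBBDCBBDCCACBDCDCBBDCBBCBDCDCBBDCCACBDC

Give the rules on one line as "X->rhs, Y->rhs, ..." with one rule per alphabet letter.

  step 0 ⇒ step 1: CBBC ⇒ DC·CA·CA·DC
    B ↦ CA
    C ↦ DC
    A ↦ BB  (constrained at step 1)
    D ↦ CB  (constrained at step 1)

A->BB, B->CA, C->DC, D->CB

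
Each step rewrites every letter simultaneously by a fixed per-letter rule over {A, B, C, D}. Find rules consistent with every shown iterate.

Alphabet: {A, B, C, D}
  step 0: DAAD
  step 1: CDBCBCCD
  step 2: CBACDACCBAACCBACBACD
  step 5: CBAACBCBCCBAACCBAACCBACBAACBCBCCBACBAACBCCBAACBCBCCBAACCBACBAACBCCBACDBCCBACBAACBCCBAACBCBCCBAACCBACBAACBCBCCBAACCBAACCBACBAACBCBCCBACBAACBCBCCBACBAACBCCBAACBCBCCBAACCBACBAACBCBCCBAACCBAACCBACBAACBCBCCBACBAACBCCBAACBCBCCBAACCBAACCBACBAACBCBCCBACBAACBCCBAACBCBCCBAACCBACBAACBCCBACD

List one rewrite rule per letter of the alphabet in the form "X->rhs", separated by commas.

A->BC, B->AC, C->CBA, D->CD

  step 1 ⇒ step 2: CDBCBCCD ⇒ CBA·CD·AC·CBA·AC·CBA·CBA·CD
    B ↦ AC
    C ↦ CBA
    D ↦ CD
  step 0 ⇒ step 1: DAAD ⇒ CD·BC·BC·CD
    A ↦ BC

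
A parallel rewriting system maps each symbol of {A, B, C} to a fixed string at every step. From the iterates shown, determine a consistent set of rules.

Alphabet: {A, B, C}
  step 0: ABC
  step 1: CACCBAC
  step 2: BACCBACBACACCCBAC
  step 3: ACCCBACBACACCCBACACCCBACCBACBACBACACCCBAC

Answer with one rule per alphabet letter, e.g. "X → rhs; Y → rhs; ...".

  step 2 ⇒ step 3: BACCBACBACACCCBAC ⇒ ACC·C·BAC·BAC·ACC·C·BAC·ACC·C·BAC·C·BAC·BAC·BAC·ACC·C·BAC
    A ↦ C
    B ↦ ACC
    C ↦ BAC

A->C, B->ACC, C->BAC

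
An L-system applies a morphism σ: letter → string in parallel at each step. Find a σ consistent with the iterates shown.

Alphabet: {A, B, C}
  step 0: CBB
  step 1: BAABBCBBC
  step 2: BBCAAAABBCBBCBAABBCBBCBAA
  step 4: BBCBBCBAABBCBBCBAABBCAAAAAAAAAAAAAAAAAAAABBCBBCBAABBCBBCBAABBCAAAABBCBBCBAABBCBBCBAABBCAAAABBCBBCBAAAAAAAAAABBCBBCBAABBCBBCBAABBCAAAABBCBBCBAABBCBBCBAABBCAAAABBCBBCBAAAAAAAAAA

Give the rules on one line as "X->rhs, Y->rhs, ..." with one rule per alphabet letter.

  step 1 ⇒ step 2: BAABBCBBC ⇒ BBC·AA·AA·BBC·BBC·BAA·BBC·BBC·BAA
    A ↦ AA
    B ↦ BBC
    C ↦ BAA

A->AA, B->BBC, C->BAA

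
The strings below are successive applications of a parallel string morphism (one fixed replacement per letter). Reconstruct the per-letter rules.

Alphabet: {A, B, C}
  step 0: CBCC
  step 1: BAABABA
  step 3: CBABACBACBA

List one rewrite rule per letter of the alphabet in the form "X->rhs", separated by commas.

A->C, B->A, C->BA

  step 0 ⇒ step 1: CBCC ⇒ BA·A·BA·BA
    B ↦ A
    C ↦ BA
    A ↦ C  (constrained at step 1)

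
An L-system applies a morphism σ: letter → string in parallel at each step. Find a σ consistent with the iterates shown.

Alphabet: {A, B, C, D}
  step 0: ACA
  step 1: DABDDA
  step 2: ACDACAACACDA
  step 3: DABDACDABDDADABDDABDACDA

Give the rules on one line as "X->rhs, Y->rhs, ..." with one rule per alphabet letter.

  step 2 ⇒ step 3: ACDACAACACDA ⇒ DA·BD·AC·DA·BD·DA·DA·BD·DA·BD·AC·DA
    A ↦ DA
    C ↦ BD
    D ↦ AC
  step 1 ⇒ step 2: DABDDA ⇒ AC·DA·CA·AC·AC·DA
    B ↦ CA

A->DA, B->CA, C->BD, D->AC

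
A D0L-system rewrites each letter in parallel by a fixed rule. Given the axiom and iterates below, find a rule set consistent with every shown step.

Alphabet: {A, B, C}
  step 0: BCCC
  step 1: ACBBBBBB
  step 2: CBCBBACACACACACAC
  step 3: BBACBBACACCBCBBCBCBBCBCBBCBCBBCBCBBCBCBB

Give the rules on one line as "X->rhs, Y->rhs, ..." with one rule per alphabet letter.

  step 2 ⇒ step 3: CBCBBACACACACACAC ⇒ BB·AC·BB·AC·AC·CBC·BB·CBC·BB·CBC·BB·CBC·BB·CBC·BB·CBC·BB
    A ↦ CBC
    B ↦ AC
    C ↦ BB

A->CBC, B->AC, C->BB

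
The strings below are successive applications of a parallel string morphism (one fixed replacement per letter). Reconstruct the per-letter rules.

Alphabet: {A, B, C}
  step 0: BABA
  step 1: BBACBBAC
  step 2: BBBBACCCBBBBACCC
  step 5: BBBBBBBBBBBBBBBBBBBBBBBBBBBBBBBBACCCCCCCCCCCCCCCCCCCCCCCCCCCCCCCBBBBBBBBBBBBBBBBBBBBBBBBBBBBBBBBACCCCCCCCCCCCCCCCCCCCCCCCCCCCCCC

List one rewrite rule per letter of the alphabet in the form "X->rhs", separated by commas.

A->AC, B->BB, C->CC

  step 1 ⇒ step 2: BBACBBAC ⇒ BB·BB·AC·CC·BB·BB·AC·CC
    A ↦ AC
    B ↦ BB
    C ↦ CC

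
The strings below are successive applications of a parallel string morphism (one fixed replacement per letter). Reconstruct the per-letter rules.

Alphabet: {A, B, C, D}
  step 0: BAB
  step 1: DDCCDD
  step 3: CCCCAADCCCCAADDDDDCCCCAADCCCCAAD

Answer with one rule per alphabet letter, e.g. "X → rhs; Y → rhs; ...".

  step 0 ⇒ step 1: BAB ⇒ DD·CC·DD
    A ↦ CC
    B ↦ DD
    C ↦ B  (constrained at step 1)
    D ↦ AAD  (constrained at step 1)

A->CC, B->DD, C->B, D->AAD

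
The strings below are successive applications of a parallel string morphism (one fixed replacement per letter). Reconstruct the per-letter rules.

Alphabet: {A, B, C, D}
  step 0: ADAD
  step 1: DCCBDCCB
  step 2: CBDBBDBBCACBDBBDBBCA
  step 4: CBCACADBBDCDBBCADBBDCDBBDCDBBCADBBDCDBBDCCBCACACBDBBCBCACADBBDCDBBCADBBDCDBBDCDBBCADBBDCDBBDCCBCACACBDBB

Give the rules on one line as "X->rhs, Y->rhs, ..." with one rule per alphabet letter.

  step 1 ⇒ step 2: DCCBDCCB ⇒ CB·DBB·DBB·CA·CB·DBB·DBB·CA
    B ↦ CA
    C ↦ DBB
    D ↦ CB
  step 0 ⇒ step 1: ADAD ⇒ DC·CB·DC·CB
    A ↦ DC

A->DC, B->CA, C->DBB, D->CB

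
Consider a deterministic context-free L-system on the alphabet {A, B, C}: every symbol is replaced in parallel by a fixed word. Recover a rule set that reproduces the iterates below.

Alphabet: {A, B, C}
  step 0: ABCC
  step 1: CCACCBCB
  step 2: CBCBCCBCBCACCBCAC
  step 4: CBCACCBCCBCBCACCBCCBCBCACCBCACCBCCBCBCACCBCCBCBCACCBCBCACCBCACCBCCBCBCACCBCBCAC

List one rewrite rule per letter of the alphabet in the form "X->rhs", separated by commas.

A->C, B->CAC, C->CB

  step 1 ⇒ step 2: CCACCBCB ⇒ CB·CB·C·CB·CB·CAC·CB·CAC
    A ↦ C
    B ↦ CAC
    C ↦ CB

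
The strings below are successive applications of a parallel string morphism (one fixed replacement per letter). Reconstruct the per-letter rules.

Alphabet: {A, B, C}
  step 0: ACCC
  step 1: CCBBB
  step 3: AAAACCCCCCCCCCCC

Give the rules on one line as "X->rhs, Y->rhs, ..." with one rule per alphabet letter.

  step 0 ⇒ step 1: ACCC ⇒ CC·B·B·B
    A ↦ CC
    C ↦ B
    B ↦ AA  (constrained at step 1)

A->CC, B->AA, C->B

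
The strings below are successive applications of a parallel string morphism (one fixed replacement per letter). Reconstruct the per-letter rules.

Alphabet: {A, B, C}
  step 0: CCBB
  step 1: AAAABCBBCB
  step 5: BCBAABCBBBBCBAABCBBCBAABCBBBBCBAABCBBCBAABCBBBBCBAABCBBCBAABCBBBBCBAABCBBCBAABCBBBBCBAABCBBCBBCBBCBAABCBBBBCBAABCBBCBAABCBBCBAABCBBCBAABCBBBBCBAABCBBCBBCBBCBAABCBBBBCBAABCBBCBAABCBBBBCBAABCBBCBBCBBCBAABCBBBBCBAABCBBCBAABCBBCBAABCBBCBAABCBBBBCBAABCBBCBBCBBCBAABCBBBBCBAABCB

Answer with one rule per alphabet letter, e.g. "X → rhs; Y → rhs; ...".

  step 0 ⇒ step 1: CCBB ⇒ AA·AA·BCB·BCB
    B ↦ BCB
    C ↦ AA
    A ↦ B  (constrained at step 1)

A->B, B->BCB, C->AA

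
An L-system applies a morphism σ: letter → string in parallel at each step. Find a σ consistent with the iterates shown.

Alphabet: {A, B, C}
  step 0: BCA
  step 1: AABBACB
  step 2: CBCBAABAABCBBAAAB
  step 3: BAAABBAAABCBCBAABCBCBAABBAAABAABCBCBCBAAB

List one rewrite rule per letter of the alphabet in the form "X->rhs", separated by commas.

  step 2 ⇒ step 3: CBCBAABAABCBBAAAB ⇒ BA·AAB·BA·AAB·CB·CB·AAB·CB·CB·AAB·BA·AAB·AAB·CB·CB·CB·AAB
    A ↦ CB
    B ↦ AAB
    C ↦ BA

A->CB, B->AAB, C->BA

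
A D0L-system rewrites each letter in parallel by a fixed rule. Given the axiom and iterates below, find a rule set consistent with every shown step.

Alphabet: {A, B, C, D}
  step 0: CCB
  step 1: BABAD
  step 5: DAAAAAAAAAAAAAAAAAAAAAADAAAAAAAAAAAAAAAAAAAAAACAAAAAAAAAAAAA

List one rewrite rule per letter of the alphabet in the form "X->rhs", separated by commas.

A->AA, B->D, C->BA, D->CA

  step 0 ⇒ step 1: CCB ⇒ BA·BA·D
    B ↦ D
    C ↦ BA
    A ↦ AA  (constrained at step 1)
    D ↦ CA  (constrained at step 1)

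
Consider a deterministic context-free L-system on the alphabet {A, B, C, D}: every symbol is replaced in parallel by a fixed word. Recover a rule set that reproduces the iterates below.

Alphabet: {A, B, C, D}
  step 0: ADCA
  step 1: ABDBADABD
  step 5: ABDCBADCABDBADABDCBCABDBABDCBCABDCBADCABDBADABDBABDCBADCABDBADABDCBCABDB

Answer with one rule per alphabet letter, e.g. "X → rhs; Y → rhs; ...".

  step 0 ⇒ step 1: ADCA ⇒ ABD·B·AD·ABD
    A ↦ ABD
    C ↦ AD
    D ↦ B
    B ↦ C  (constrained at step 1)

A->ABD, B->C, C->AD, D->B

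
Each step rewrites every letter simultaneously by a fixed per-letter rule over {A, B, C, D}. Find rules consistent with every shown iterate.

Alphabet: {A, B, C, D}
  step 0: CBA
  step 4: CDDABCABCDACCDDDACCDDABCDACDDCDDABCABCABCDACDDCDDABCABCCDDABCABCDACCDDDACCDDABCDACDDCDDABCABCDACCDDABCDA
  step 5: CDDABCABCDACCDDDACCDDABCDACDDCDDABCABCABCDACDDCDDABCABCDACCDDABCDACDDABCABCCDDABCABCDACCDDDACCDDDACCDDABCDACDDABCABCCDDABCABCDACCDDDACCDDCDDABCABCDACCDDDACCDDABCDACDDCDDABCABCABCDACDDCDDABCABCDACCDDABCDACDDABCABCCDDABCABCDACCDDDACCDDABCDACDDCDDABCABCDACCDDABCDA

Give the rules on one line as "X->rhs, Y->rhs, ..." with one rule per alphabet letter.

  step 4 ⇒ step 5: CDDABCABCDACCDDDACCDDABCDACDDCDDABCABCABCDACDDCDDABCABCCDDABCABCDACCDDDACCDDABCDACDDCDDABCABCDACCDDABCDA ⇒ CDD·ABC·ABC·DA·C·CDD·DA·C·CDD·ABC·DA·CDD·CDD·ABC·ABC·ABC·DA·CDD·CDD·ABC·ABC·DA·C·CDD·ABC·DA·CDD·ABC·ABC·CDD·ABC·ABC·DA·C·CDD·DA·C·CDD·DA·C·CDD·ABC·DA·CDD·ABC·ABC·CDD·ABC·ABC·DA·C·CDD·DA·C·CDD·CDD·ABC·ABC·DA·C·CDD·DA·C·CDD·ABC·DA·CDD·CDD·ABC·ABC·ABC·DA·CDD·CDD·ABC·ABC·DA·C·CDD·ABC·DA·CDD·ABC·ABC·CDD·ABC·ABC·DA·C·CDD·DA·C·CDD·ABC·DA·CDD·CDD·ABC·ABC·DA·C·CDD·ABC·DA
    A ↦ DA
    B ↦ C
    C ↦ CDD
    D ↦ ABC

A->DA, B->C, C->CDD, D->ABC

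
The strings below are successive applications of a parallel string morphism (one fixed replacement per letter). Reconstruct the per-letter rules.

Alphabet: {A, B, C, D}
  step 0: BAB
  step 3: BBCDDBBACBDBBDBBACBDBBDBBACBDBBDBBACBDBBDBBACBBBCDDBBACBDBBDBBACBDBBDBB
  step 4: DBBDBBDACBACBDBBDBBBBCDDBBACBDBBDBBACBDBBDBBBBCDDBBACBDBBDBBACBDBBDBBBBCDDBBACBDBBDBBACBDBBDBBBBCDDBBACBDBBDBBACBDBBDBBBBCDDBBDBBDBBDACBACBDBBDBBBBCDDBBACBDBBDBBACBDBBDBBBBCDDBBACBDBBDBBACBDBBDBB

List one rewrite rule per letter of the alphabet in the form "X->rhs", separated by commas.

A->BBC, B->DBB, C->D, D->ACB

  step 3 ⇒ step 4: BBCDDBBACBDBBDBBACBDBBDBBACBDBBDBBACBDBBDBBACBBBCDDBBACBDBBDBBACBDBBDBB ⇒ DBB·DBB·D·ACB·ACB·DBB·DBB·BBC·D·DBB·ACB·DBB·DBB·ACB·DBB·DBB·BBC·D·DBB·ACB·DBB·DBB·ACB·DBB·DBB·BBC·D·DBB·ACB·DBB·DBB·ACB·DBB·DBB·BBC·D·DBB·ACB·DBB·DBB·ACB·DBB·DBB·BBC·D·DBB·DBB·DBB·D·ACB·ACB·DBB·DBB·BBC·D·DBB·ACB·DBB·DBB·ACB·DBB·DBB·BBC·D·DBB·ACB·DBB·DBB·ACB·DBB·DBB
    A ↦ BBC
    B ↦ DBB
    C ↦ D
    D ↦ ACB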